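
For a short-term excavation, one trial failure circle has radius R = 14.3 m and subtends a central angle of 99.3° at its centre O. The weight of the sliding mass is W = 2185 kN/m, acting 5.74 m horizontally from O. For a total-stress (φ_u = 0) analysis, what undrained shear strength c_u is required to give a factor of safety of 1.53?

c_u = 54.1 kPa

FS = c_u·L_a·R / (W·d), so c_u = FS·W·d / (L_a·R).
Arc length L_a = R·θ = 14.3·(99.3°·π/180) = 14.3·1.7331 = 24.78 m
c_u = 1.53·2185·5.74 / (24.78·14.3) = 19189.1 / 354.40 = 54.14 kPa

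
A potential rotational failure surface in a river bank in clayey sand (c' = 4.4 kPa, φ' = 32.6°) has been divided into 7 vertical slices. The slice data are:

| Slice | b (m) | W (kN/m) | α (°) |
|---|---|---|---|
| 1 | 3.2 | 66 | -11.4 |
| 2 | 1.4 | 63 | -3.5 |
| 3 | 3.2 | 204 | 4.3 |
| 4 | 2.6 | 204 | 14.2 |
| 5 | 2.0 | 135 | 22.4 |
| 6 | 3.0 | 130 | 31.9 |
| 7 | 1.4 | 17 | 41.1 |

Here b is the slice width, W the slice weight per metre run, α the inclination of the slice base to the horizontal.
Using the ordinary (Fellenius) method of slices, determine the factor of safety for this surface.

Ordinary method of slices: FS = Σ[c'·Δl_i + (W_i cosα_i)·tanφ'] / Σ W_i sinα_i, with Δl_i = b_i / cosα_i.
Slice 1: Δl = 3.2/cos(-11.4°) = 3.264 m; N'_1 = 66·cos(-11.4°) = 64.7; c'Δl = 14.36; W sinα = -13.0
Slice 2: Δl = 1.4/cos(-3.5°) = 1.403 m; N'_2 = 63·cos(-3.5°) = 62.9; c'Δl = 6.17; W sinα = -3.8
Slice 3: Δl = 3.2/cos4.3° = 3.209 m; N'_3 = 204·cos4.3° = 203.4; c'Δl = 14.12; W sinα = 15.3
Slice 4: Δl = 2.6/cos14.2° = 2.682 m; N'_4 = 204·cos14.2° = 197.8; c'Δl = 11.80; W sinα = 50.0
Slice 5: Δl = 2.0/cos22.4° = 2.163 m; N'_5 = 135·cos22.4° = 124.8; c'Δl = 9.52; W sinα = 51.4
Slice 6: Δl = 3.0/cos31.9° = 3.534 m; N'_6 = 130·cos31.9° = 110.4; c'Δl = 15.55; W sinα = 68.7
Slice 7: Δl = 1.4/cos41.1° = 1.858 m; N'_7 = 17·cos41.1° = 12.8; c'Δl = 8.17; W sinα = 11.2
Σc'Δl = 79.7 kN/m; ΣN' = 776.8 kN/m; ΣW sinα = 179.8 kN/m
Resisting = 79.7 + 776.8·tan32.6° = 79.7 + 496.8 = 576.5 kN/m
FS = 576.5 / 179.8 = 3.207

FS = 3.21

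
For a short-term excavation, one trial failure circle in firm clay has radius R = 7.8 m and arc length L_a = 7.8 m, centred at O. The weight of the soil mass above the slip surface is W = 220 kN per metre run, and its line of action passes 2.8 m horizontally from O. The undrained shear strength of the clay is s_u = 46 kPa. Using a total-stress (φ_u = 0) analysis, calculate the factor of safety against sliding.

FS = 4.54

Taking moments about the centre O, the resisting moment is provided by the undrained shear strength acting along the arc:
M_R = s_u·L_a·R = 46·7.80·7.8 = 2798.6 kN·m/m
M_D = W·d = 220·2.8 = 616.0 kN·m/m
FS = M_R / M_D = 2798.6 / 616.0 = 4.543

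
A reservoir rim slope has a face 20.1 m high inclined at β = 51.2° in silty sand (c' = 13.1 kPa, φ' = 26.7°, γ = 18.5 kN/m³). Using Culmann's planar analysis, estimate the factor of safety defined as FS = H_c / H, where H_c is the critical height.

FS = 1.09

H_c = (4c'/γ) · sinβ cosφ' / [1 − cos(β − φ')]
    = (4·13.1/18.5) · sin51.2°·cos26.7° / [1 − cos24.5°]
    = 2.832 · 0.6962 / 0.0900 = 21.90 m
FS = H_c / H = 21.90 / 20.1 = 1.090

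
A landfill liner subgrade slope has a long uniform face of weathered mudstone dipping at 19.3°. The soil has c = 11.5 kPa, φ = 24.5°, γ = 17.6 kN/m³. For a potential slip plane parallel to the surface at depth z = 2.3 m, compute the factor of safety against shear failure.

FS = 2.21

For an infinite slope with a slip plane parallel to the surface (no pore pressure): FS = [c + γz cos²β tanφ] / [γz sinβ cosβ].
γz = 17.6·2.3 = 40.48 kN/m²
Numerator = 11.5 + 40.48·cos²19.3°·tan24.5° = 11.5 + 40.48·0.8908·0.4557 = 27.933 kPa
Denominator = 40.48·sin19.3°·cos19.3° = 40.48·0.3305·0.9438 = 12.627 kPa
FS = 27.933 / 12.627 = 2.212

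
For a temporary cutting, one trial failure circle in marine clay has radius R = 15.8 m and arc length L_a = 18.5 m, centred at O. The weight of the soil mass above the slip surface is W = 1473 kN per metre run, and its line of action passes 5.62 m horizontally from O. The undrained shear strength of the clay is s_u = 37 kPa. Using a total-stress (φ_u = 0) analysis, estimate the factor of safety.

FS = 1.31

Taking moments about the centre O, the resisting moment is provided by the undrained shear strength acting along the arc:
M_R = s_u·L_a·R = 37·18.50·15.8 = 10815.1 kN·m/m
M_D = W·d = 1473·5.62 = 8278.3 kN·m/m
FS = M_R / M_D = 10815.1 / 8278.3 = 1.306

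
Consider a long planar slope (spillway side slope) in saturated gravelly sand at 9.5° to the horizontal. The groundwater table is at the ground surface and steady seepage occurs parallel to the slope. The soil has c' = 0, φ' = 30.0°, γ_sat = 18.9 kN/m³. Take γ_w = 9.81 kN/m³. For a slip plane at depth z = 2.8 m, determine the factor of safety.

With seepage parallel to the slope and the water table at the surface, the effective normal stress on the slip plane uses the buoyant unit weight γ' = γ_sat − γ_w while the driving shear stress uses γ_sat:
FS = [c' + γ' z cos²β tanφ'] / [γ_sat z sinβ cosβ]
(For c' = 0 this reduces to FS = (γ'/γ_sat)·tanφ'/tanβ.)
γ' = 18.9 − 9.81 = 9.09 kN/m³
Numerator = 0.0 + 9.09·2.8·cos²9.5°·tan30.0° = 0.0 + 9.09·2.8·0.9728·0.5774 = 14.294 kPa
Denominator = 18.9·2.8·sin9.5°·cos9.5° = 18.9·2.8·0.1650·0.9863 = 8.615 kPa
FS = 14.294 / 8.615 = 1.659

FS = 1.66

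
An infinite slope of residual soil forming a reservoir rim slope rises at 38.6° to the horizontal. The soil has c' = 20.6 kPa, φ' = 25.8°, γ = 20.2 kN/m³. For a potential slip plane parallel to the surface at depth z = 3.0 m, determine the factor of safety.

FS = 1.30

For an infinite slope with a slip plane parallel to the surface (no pore pressure): FS = [c' + γz cos²β tanφ'] / [γz sinβ cosβ].
γz = 20.2·3.0 = 60.60 kN/m²
Numerator = 20.6 + 60.60·cos²38.6°·tan25.8° = 20.6 + 60.60·0.6108·0.4834 = 38.493 kPa
Denominator = 60.60·sin38.6°·cos38.6° = 60.60·0.6239·0.7815 = 29.547 kPa
FS = 38.493 / 29.547 = 1.303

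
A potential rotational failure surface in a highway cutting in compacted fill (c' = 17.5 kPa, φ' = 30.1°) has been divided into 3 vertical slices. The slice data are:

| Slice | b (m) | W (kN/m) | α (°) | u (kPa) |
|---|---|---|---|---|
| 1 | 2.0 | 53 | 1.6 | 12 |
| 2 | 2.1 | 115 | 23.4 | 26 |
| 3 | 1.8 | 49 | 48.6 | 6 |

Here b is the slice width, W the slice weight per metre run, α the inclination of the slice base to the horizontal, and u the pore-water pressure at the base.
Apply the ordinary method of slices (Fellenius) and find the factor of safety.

FS = 2.09

Ordinary method of slices: FS = Σ[c'·Δl_i + (W_i cosα_i − u_i·Δl_i)·tanφ'] / Σ W_i sinα_i, with Δl_i = b_i / cosα_i.
Slice 1: Δl = 2.0/cos1.6° = 2.001 m; N'_1 = 53·cos1.6° − 12·2.001 = 29.0; c'Δl = 35.01; W sinα = 1.5
Slice 2: Δl = 2.1/cos23.4° = 2.288 m; N'_2 = 115·cos23.4° − 26·2.288 = 46.0; c'Δl = 40.04; W sinα = 45.7
Slice 3: Δl = 1.8/cos48.6° = 2.722 m; N'_3 = 49·cos48.6° − 6·2.722 = 16.1; c'Δl = 47.63; W sinα = 36.8
Σc'Δl = 122.7 kN/m; ΣN' = 91.1 kN/m; ΣW sinα = 83.9 kN/m
Resisting = 122.7 + 91.1·tan30.1° = 122.7 + 52.8 = 175.5 kN/m
FS = 175.5 / 83.9 = 2.092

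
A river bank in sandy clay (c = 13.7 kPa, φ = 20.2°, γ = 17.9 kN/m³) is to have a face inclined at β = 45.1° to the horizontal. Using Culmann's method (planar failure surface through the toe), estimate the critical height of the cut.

Culmann's analysis gives the critical failure plane at α_cr = (β + φ)/2 = (45.1 + 20.2)/2 = 32.6°, and the critical height
H_c = (4c/γ) · sinβ cosφ / [1 − cos(β − φ)]
    = (4·13.7/17.9) · sin45.1°·cos20.2° / [1 − cos(24.9°)]
    = 3.061 · 0.7083·0.9385 / [1 − 0.9070]
    = 3.061 · 0.6648 / 0.0930
    = 21.89 m

H_c = 21.89 m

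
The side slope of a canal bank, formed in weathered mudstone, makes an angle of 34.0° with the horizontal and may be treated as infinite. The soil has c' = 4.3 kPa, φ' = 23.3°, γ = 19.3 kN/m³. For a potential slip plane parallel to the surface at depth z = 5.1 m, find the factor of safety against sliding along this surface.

FS = 0.73

For an infinite slope with a slip plane parallel to the surface (no pore pressure): FS = [c' + γz cos²β tanφ'] / [γz sinβ cosβ].
γz = 19.3·5.1 = 98.43 kN/m²
Numerator = 4.3 + 98.43·cos²34.0°·tan23.3° = 4.3 + 98.43·0.6873·0.4307 = 33.435 kPa
Denominator = 98.43·sin34.0°·cos34.0° = 98.43·0.5592·0.8290 = 45.631 kPa
FS = 33.435 / 45.631 = 0.733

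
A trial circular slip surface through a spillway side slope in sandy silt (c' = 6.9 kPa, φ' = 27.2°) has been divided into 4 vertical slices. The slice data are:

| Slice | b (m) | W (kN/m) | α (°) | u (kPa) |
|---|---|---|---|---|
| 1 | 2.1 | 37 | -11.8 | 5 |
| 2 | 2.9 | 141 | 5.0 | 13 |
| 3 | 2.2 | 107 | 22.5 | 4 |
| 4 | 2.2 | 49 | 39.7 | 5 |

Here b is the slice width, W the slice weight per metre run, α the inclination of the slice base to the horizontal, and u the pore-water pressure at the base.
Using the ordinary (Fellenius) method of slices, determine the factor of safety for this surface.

Ordinary method of slices: FS = Σ[c'·Δl_i + (W_i cosα_i − u_i·Δl_i)·tanφ'] / Σ W_i sinα_i, with Δl_i = b_i / cosα_i.
Slice 1: Δl = 2.1/cos(-11.8°) = 2.145 m; N'_1 = 37·cos(-11.8°) − 5·2.145 = 25.5; c'Δl = 14.80; W sinα = -7.6
Slice 2: Δl = 2.9/cos5.0° = 2.911 m; N'_2 = 141·cos5.0° − 13·2.911 = 102.6; c'Δl = 20.09; W sinα = 12.3
Slice 3: Δl = 2.2/cos22.5° = 2.381 m; N'_3 = 107·cos22.5° − 4·2.381 = 89.3; c'Δl = 16.43; W sinα = 40.9
Slice 4: Δl = 2.2/cos39.7° = 2.859 m; N'_4 = 49·cos39.7° − 5·2.859 = 23.4; c'Δl = 19.73; W sinα = 31.3
Σc'Δl = 71.0 kN/m; ΣN' = 240.8 kN/m; ΣW sinα = 77.0 kN/m
Resisting = 71.0 + 240.8·tan27.2° = 71.0 + 123.8 = 194.8 kN/m
FS = 194.8 / 77.0 = 2.531

FS = 2.53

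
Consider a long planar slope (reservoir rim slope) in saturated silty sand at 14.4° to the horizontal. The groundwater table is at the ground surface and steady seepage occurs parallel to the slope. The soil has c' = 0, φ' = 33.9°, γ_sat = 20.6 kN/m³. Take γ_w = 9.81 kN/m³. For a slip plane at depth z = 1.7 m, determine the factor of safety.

With seepage parallel to the slope and the water table at the surface, the effective normal stress on the slip plane uses the buoyant unit weight γ' = γ_sat − γ_w while the driving shear stress uses γ_sat:
FS = [c' + γ' z cos²β tanφ'] / [γ_sat z sinβ cosβ]
(For c' = 0 this reduces to FS = (γ'/γ_sat)·tanφ'/tanβ.)
γ' = 20.6 − 9.81 = 10.79 kN/m³
Numerator = 0.0 + 10.79·1.7·cos²14.4°·tan33.9° = 0.0 + 10.79·1.7·0.9382·0.6720 = 11.564 kPa
Denominator = 20.6·1.7·sin14.4°·cos14.4° = 20.6·1.7·0.2487·0.9686 = 8.436 kPa
FS = 11.564 / 8.436 = 1.371

FS = 1.37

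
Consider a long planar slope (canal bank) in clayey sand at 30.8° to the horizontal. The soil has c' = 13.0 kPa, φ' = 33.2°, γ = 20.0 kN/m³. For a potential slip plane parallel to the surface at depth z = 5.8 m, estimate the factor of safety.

FS = 1.35

For an infinite slope with a slip plane parallel to the surface (no pore pressure): FS = [c' + γz cos²β tanφ'] / [γz sinβ cosβ].
γz = 20.0·5.8 = 116.00 kN/m²
Numerator = 13.0 + 116.00·cos²30.8°·tan33.2° = 13.0 + 116.00·0.7378·0.6544 = 69.006 kPa
Denominator = 116.00·sin30.8°·cos30.8° = 116.00·0.5120·0.8590 = 51.020 kPa
FS = 69.006 / 51.020 = 1.353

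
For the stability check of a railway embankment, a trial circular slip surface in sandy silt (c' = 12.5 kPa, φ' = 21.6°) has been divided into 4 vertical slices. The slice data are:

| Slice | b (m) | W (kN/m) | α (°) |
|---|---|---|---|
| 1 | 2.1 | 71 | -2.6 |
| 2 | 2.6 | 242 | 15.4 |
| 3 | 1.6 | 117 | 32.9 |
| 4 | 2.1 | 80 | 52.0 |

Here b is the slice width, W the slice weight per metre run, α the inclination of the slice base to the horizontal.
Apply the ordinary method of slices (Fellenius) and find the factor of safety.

FS = 1.63

Ordinary method of slices: FS = Σ[c'·Δl_i + (W_i cosα_i)·tanφ'] / Σ W_i sinα_i, with Δl_i = b_i / cosα_i.
Slice 1: Δl = 2.1/cos(-2.6°) = 2.102 m; N'_1 = 71·cos(-2.6°) = 70.9; c'Δl = 26.28; W sinα = -3.2
Slice 2: Δl = 2.6/cos15.4° = 2.697 m; N'_2 = 242·cos15.4° = 233.3; c'Δl = 33.71; W sinα = 64.3
Slice 3: Δl = 1.6/cos32.9° = 1.906 m; N'_3 = 117·cos32.9° = 98.2; c'Δl = 23.82; W sinα = 63.6
Slice 4: Δl = 2.1/cos52.0° = 3.411 m; N'_4 = 80·cos52.0° = 49.3; c'Δl = 42.64; W sinα = 63.0
Σc'Δl = 126.4 kN/m; ΣN' = 451.7 kN/m; ΣW sinα = 187.6 kN/m
Resisting = 126.4 + 451.7·tan21.6° = 126.4 + 178.9 = 305.3 kN/m
FS = 305.3 / 187.6 = 1.627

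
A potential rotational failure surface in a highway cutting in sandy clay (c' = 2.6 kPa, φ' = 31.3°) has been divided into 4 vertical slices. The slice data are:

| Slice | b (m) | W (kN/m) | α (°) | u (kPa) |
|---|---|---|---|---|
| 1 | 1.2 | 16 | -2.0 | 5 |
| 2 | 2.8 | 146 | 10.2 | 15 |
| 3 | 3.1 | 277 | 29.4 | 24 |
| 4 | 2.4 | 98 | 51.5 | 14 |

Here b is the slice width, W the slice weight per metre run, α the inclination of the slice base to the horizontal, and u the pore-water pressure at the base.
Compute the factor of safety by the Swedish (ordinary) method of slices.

FS = 0.83

Ordinary method of slices: FS = Σ[c'·Δl_i + (W_i cosα_i − u_i·Δl_i)·tanφ'] / Σ W_i sinα_i, with Δl_i = b_i / cosα_i.
Slice 1: Δl = 1.2/cos(-2.0°) = 1.201 m; N'_1 = 16·cos(-2.0°) − 5·1.201 = 10.0; c'Δl = 3.12; W sinα = -0.6
Slice 2: Δl = 2.8/cos10.2° = 2.845 m; N'_2 = 146·cos10.2° − 15·2.845 = 101.0; c'Δl = 7.40; W sinα = 25.9
Slice 3: Δl = 3.1/cos29.4° = 3.558 m; N'_3 = 277·cos29.4° − 24·3.558 = 155.9; c'Δl = 9.25; W sinα = 136.0
Slice 4: Δl = 2.4/cos51.5° = 3.855 m; N'_4 = 98·cos51.5° − 14·3.855 = 7.0; c'Δl = 10.02; W sinα = 76.7
Σc'Δl = 29.8 kN/m; ΣN' = 274.0 kN/m; ΣW sinα = 238.0 kN/m
Resisting = 29.8 + 274.0·tan31.3° = 29.8 + 166.6 = 196.4 kN/m
FS = 196.4 / 238.0 = 0.825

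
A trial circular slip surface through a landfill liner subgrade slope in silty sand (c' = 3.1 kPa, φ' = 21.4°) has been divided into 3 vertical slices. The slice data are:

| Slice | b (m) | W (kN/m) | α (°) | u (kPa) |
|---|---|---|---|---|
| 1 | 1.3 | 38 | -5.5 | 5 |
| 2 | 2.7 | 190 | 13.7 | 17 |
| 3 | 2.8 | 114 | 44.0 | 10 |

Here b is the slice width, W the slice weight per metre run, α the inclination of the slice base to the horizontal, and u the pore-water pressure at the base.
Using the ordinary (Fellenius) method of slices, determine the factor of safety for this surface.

FS = 0.89

Ordinary method of slices: FS = Σ[c'·Δl_i + (W_i cosα_i − u_i·Δl_i)·tanφ'] / Σ W_i sinα_i, with Δl_i = b_i / cosα_i.
Slice 1: Δl = 1.3/cos(-5.5°) = 1.306 m; N'_1 = 38·cos(-5.5°) − 5·1.306 = 31.3; c'Δl = 4.05; W sinα = -3.6
Slice 2: Δl = 2.7/cos13.7° = 2.779 m; N'_2 = 190·cos13.7° − 17·2.779 = 137.4; c'Δl = 8.62; W sinα = 45.0
Slice 3: Δl = 2.8/cos44.0° = 3.892 m; N'_3 = 114·cos44.0° − 10·3.892 = 43.1; c'Δl = 12.07; W sinα = 79.2
Σc'Δl = 24.7 kN/m; ΣN' = 211.7 kN/m; ΣW sinα = 120.5 kN/m
Resisting = 24.7 + 211.7·tan21.4° = 24.7 + 83.0 = 107.7 kN/m
FS = 107.7 / 120.5 = 0.893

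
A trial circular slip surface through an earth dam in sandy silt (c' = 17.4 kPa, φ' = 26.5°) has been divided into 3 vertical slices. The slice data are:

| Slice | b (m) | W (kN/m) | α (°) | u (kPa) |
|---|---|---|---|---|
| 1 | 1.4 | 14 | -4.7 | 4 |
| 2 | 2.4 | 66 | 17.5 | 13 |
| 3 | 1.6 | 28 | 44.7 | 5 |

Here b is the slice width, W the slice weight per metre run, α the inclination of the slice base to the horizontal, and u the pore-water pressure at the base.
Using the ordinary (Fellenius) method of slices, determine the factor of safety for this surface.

FS = 3.41

Ordinary method of slices: FS = Σ[c'·Δl_i + (W_i cosα_i − u_i·Δl_i)·tanφ'] / Σ W_i sinα_i, with Δl_i = b_i / cosα_i.
Slice 1: Δl = 1.4/cos(-4.7°) = 1.405 m; N'_1 = 14·cos(-4.7°) − 4·1.405 = 8.3; c'Δl = 24.44; W sinα = -1.1
Slice 2: Δl = 2.4/cos17.5° = 2.516 m; N'_2 = 66·cos17.5° − 13·2.516 = 30.2; c'Δl = 43.79; W sinα = 19.8
Slice 3: Δl = 1.6/cos44.7° = 2.251 m; N'_3 = 28·cos44.7° − 5·2.251 = 8.6; c'Δl = 39.17; W sinα = 19.7
Σc'Δl = 107.4 kN/m; ΣN' = 47.2 kN/m; ΣW sinα = 38.4 kN/m
Resisting = 107.4 + 47.2·tan26.5° = 107.4 + 23.5 = 130.9 kN/m
FS = 130.9 / 38.4 = 3.410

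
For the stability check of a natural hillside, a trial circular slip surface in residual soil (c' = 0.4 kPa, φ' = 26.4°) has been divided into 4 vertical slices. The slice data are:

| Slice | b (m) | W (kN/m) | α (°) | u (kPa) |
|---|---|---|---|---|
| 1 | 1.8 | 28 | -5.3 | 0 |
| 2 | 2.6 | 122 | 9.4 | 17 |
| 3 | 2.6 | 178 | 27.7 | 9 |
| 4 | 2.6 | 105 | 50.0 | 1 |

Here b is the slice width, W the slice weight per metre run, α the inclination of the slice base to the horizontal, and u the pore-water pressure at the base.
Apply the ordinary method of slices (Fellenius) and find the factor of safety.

Ordinary method of slices: FS = Σ[c'·Δl_i + (W_i cosα_i − u_i·Δl_i)·tanφ'] / Σ W_i sinα_i, with Δl_i = b_i / cosα_i.
Slice 1: Δl = 1.8/cos(-5.3°) = 1.808 m; N'_1 = 28·cos(-5.3°) − 0·1.808 = 27.9; c'Δl = 0.72; W sinα = -2.6
Slice 2: Δl = 2.6/cos9.4° = 2.635 m; N'_2 = 122·cos9.4° − 17·2.635 = 75.6; c'Δl = 1.05; W sinα = 19.9
Slice 3: Δl = 2.6/cos27.7° = 2.937 m; N'_3 = 178·cos27.7° − 9·2.937 = 131.2; c'Δl = 1.17; W sinα = 82.7
Slice 4: Δl = 2.6/cos50.0° = 4.045 m; N'_4 = 105·cos50.0° − 1·4.045 = 63.4; c'Δl = 1.62; W sinα = 80.4
Σc'Δl = 4.6 kN/m; ΣN' = 298.1 kN/m; ΣW sinα = 180.5 kN/m
Resisting = 4.6 + 298.1·tan26.4° = 4.6 + 148.0 = 152.5 kN/m
FS = 152.5 / 180.5 = 0.845

FS = 0.84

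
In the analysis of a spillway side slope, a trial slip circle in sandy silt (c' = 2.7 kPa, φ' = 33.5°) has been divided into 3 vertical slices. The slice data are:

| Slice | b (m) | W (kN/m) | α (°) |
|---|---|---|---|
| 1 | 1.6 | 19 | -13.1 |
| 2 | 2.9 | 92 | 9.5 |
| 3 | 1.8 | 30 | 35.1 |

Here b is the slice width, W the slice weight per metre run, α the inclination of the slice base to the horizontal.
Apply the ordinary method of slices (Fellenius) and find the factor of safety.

Ordinary method of slices: FS = Σ[c'·Δl_i + (W_i cosα_i)·tanφ'] / Σ W_i sinα_i, with Δl_i = b_i / cosα_i.
Slice 1: Δl = 1.6/cos(-13.1°) = 1.643 m; N'_1 = 19·cos(-13.1°) = 18.5; c'Δl = 4.44; W sinα = -4.3
Slice 2: Δl = 2.9/cos9.5° = 2.940 m; N'_2 = 92·cos9.5° = 90.7; c'Δl = 7.94; W sinα = 15.2
Slice 3: Δl = 1.8/cos35.1° = 2.200 m; N'_3 = 30·cos35.1° = 24.5; c'Δl = 5.94; W sinα = 17.3
Σc'Δl = 18.3 kN/m; ΣN' = 133.8 kN/m; ΣW sinα = 28.1 kN/m
Resisting = 18.3 + 133.8·tan33.5° = 18.3 + 88.6 = 106.9 kN/m
FS = 106.9 / 28.1 = 3.799

FS = 3.80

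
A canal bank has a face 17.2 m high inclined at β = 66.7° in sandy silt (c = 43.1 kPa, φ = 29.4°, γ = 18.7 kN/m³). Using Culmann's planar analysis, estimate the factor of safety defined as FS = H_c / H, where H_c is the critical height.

H_c = (4c/γ) · sinβ cosφ / [1 − cos(β − φ)]
    = (4·43.1/18.7) · sin66.7°·cos29.4° / [1 − cos37.3°]
    = 9.219 · 0.8002 / 0.2045 = 36.07 m
FS = H_c / H = 36.07 / 17.2 = 2.097

FS = 2.10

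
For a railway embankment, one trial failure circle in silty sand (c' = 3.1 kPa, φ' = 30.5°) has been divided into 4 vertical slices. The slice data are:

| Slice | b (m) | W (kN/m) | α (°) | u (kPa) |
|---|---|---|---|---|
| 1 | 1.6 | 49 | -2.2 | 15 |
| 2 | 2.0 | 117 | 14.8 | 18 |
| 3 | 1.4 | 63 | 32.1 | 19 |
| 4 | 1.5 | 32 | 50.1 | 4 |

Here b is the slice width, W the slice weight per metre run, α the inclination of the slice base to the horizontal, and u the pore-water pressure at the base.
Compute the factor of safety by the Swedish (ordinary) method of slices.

Ordinary method of slices: FS = Σ[c'·Δl_i + (W_i cosα_i − u_i·Δl_i)·tanφ'] / Σ W_i sinα_i, with Δl_i = b_i / cosα_i.
Slice 1: Δl = 1.6/cos(-2.2°) = 1.601 m; N'_1 = 49·cos(-2.2°) − 15·1.601 = 24.9; c'Δl = 4.96; W sinα = -1.9
Slice 2: Δl = 2.0/cos14.8° = 2.069 m; N'_2 = 117·cos14.8° − 18·2.069 = 75.9; c'Δl = 6.41; W sinα = 29.9
Slice 3: Δl = 1.4/cos32.1° = 1.653 m; N'_3 = 63·cos32.1° − 19·1.653 = 22.0; c'Δl = 5.12; W sinα = 33.5
Slice 4: Δl = 1.5/cos50.1° = 2.338 m; N'_4 = 32·cos50.1° − 4·2.338 = 11.2; c'Δl = 7.25; W sinα = 24.5
Σc'Δl = 23.7 kN/m; ΣN' = 134.0 kN/m; ΣW sinα = 86.0 kN/m
Resisting = 23.7 + 134.0·tan30.5° = 23.7 + 78.9 = 102.7 kN/m
FS = 102.7 / 86.0 = 1.193

FS = 1.19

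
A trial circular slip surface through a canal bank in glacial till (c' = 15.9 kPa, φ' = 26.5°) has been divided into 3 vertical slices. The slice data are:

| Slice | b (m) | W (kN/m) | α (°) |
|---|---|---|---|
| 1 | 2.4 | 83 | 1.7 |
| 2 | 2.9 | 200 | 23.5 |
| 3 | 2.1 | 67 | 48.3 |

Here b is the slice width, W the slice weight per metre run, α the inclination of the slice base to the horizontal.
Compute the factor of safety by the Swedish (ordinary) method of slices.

Ordinary method of slices: FS = Σ[c'·Δl_i + (W_i cosα_i)·tanφ'] / Σ W_i sinα_i, with Δl_i = b_i / cosα_i.
Slice 1: Δl = 2.4/cos1.7° = 2.401 m; N'_1 = 83·cos1.7° = 83.0; c'Δl = 38.18; W sinα = 2.5
Slice 2: Δl = 2.9/cos23.5° = 3.162 m; N'_2 = 200·cos23.5° = 183.4; c'Δl = 50.28; W sinα = 79.7
Slice 3: Δl = 2.1/cos48.3° = 3.157 m; N'_3 = 67·cos48.3° = 44.6; c'Δl = 50.19; W sinα = 50.0
Σc'Δl = 138.7 kN/m; ΣN' = 310.9 kN/m; ΣW sinα = 132.2 kN/m
Resisting = 138.7 + 310.9·tan26.5° = 138.7 + 155.0 = 293.7 kN/m
FS = 293.7 / 132.2 = 2.221

FS = 2.22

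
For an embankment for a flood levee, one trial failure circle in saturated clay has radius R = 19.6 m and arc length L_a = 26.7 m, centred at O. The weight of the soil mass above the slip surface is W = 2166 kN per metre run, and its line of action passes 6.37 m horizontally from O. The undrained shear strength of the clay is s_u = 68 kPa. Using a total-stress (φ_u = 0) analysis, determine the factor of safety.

Taking moments about the centre O, the resisting moment is provided by the undrained shear strength acting along the arc:
M_R = s_u·L_a·R = 68·26.70·19.6 = 35585.8 kN·m/m
M_D = W·d = 2166·6.37 = 13797.4 kN·m/m
FS = M_R / M_D = 35585.8 / 13797.4 = 2.579

FS = 2.58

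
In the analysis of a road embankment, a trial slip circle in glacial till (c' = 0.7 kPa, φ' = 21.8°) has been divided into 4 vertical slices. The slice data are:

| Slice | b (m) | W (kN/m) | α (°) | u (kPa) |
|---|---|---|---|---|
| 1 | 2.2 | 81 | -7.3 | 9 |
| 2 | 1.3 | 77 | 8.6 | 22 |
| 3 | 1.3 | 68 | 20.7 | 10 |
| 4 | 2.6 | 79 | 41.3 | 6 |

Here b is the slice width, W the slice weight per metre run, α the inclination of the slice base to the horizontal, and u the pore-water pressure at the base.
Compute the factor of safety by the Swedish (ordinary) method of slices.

FS = 1.09

Ordinary method of slices: FS = Σ[c'·Δl_i + (W_i cosα_i − u_i·Δl_i)·tanφ'] / Σ W_i sinα_i, with Δl_i = b_i / cosα_i.
Slice 1: Δl = 2.2/cos(-7.3°) = 2.218 m; N'_1 = 81·cos(-7.3°) − 9·2.218 = 60.4; c'Δl = 1.55; W sinα = -10.3
Slice 2: Δl = 1.3/cos8.6° = 1.315 m; N'_2 = 77·cos8.6° − 22·1.315 = 47.2; c'Δl = 0.92; W sinα = 11.5
Slice 3: Δl = 1.3/cos20.7° = 1.390 m; N'_3 = 68·cos20.7° − 10·1.390 = 49.7; c'Δl = 0.97; W sinα = 24.0
Slice 4: Δl = 2.6/cos41.3° = 3.461 m; N'_4 = 79·cos41.3° − 6·3.461 = 38.6; c'Δl = 2.42; W sinα = 52.1
Σc'Δl = 5.9 kN/m; ΣN' = 195.9 kN/m; ΣW sinα = 77.4 kN/m
Resisting = 5.9 + 195.9·tan21.8° = 5.9 + 78.3 = 84.2 kN/m
FS = 84.2 / 77.4 = 1.088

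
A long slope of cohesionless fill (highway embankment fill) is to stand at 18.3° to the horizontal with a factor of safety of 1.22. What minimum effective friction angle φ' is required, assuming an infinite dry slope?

FS = tanφ'/tanβ ⇒ tanφ' = FS · tanβ = 1.22 · tan18.3° = 0.4035
φ' = arctan(0.4035) = 21.97°

φ' = 22.0°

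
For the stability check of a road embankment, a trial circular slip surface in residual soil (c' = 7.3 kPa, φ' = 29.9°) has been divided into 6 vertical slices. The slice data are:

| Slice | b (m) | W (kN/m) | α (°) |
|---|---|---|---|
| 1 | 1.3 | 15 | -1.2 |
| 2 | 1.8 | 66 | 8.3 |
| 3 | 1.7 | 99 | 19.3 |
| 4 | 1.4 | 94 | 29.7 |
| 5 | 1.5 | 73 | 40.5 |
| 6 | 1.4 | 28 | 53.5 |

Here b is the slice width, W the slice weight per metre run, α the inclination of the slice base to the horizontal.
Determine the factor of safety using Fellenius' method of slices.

Ordinary method of slices: FS = Σ[c'·Δl_i + (W_i cosα_i)·tanφ'] / Σ W_i sinα_i, with Δl_i = b_i / cosα_i.
Slice 1: Δl = 1.3/cos(-1.2°) = 1.300 m; N'_1 = 15·cos(-1.2°) = 15.0; c'Δl = 9.49; W sinα = -0.3
Slice 2: Δl = 1.8/cos8.3° = 1.819 m; N'_2 = 66·cos8.3° = 65.3; c'Δl = 13.28; W sinα = 9.5
Slice 3: Δl = 1.7/cos19.3° = 1.801 m; N'_3 = 99·cos19.3° = 93.4; c'Δl = 13.15; W sinα = 32.7
Slice 4: Δl = 1.4/cos29.7° = 1.612 m; N'_4 = 94·cos29.7° = 81.7; c'Δl = 11.77; W sinα = 46.6
Slice 5: Δl = 1.5/cos40.5° = 1.973 m; N'_5 = 73·cos40.5° = 55.5; c'Δl = 14.40; W sinα = 47.4
Slice 6: Δl = 1.4/cos53.5° = 2.354 m; N'_6 = 28·cos53.5° = 16.7; c'Δl = 17.18; W sinα = 22.5
Σc'Δl = 79.3 kN/m; ΣN' = 327.6 kN/m; ΣW sinα = 158.4 kN/m
Resisting = 79.3 + 327.6·tan29.9° = 79.3 + 188.4 = 267.6 kN/m
FS = 267.6 / 158.4 = 1.689

FS = 1.69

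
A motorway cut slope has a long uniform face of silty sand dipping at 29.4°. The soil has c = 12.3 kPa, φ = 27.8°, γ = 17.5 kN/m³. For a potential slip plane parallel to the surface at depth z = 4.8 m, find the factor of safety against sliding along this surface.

For an infinite slope with a slip plane parallel to the surface (no pore pressure): FS = [c + γz cos²β tanφ] / [γz sinβ cosβ].
γz = 17.5·4.8 = 84.00 kN/m²
Numerator = 12.3 + 84.00·cos²29.4°·tan27.8° = 12.3 + 84.00·0.7590·0.5272 = 45.915 kPa
Denominator = 84.00·sin29.4°·cos29.4° = 84.00·0.4909·0.8712 = 35.925 kPa
FS = 45.915 / 35.925 = 1.278

FS = 1.28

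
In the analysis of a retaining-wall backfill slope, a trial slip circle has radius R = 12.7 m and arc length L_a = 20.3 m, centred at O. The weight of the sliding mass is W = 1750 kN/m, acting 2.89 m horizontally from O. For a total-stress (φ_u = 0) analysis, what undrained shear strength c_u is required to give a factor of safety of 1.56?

FS = c_u·L_a·R / (W·d), so c_u = FS·W·d / (L_a·R).
c_u = 1.56·1750·2.89 / (20.30·12.7) = 7889.7 / 257.81 = 30.60 kPa

c_u = 30.6 kPa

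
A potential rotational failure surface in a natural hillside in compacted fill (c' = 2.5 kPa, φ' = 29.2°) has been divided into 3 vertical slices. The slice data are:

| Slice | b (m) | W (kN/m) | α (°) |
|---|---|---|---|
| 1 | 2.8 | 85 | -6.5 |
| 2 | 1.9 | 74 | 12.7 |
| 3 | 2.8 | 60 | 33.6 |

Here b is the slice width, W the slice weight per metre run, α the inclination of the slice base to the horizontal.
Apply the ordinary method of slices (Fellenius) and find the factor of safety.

FS = 3.41

Ordinary method of slices: FS = Σ[c'·Δl_i + (W_i cosα_i)·tanφ'] / Σ W_i sinα_i, with Δl_i = b_i / cosα_i.
Slice 1: Δl = 2.8/cos(-6.5°) = 2.818 m; N'_1 = 85·cos(-6.5°) = 84.5; c'Δl = 7.05; W sinα = -9.6
Slice 2: Δl = 1.9/cos12.7° = 1.948 m; N'_2 = 74·cos12.7° = 72.2; c'Δl = 4.87; W sinα = 16.3
Slice 3: Δl = 2.8/cos33.6° = 3.362 m; N'_3 = 60·cos33.6° = 50.0; c'Δl = 8.40; W sinα = 33.2
Σc'Δl = 20.3 kN/m; ΣN' = 206.6 kN/m; ΣW sinα = 39.8 kN/m
Resisting = 20.3 + 206.6·tan29.2° = 20.3 + 115.5 = 135.8 kN/m
FS = 135.8 / 39.8 = 3.408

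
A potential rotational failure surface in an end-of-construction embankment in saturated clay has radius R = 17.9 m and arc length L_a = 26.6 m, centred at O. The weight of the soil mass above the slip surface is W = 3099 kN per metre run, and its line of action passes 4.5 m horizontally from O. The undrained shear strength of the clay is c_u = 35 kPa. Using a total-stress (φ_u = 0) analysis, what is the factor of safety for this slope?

FS = 1.20

Taking moments about the centre O, the resisting moment is provided by the undrained shear strength acting along the arc:
M_R = c_u·L_a·R = 35·26.60·17.9 = 16664.9 kN·m/m
M_D = W·d = 3099·4.5 = 13945.5 kN·m/m
FS = M_R / M_D = 16664.9 / 13945.5 = 1.195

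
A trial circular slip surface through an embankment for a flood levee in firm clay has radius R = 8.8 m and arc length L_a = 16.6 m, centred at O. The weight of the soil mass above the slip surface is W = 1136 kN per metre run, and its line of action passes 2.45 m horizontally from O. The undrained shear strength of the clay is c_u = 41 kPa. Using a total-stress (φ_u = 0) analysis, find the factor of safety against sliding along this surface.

Taking moments about the centre O, the resisting moment is provided by the undrained shear strength acting along the arc:
M_R = c_u·L_a·R = 41·16.60·8.8 = 5989.3 kN·m/m
M_D = W·d = 1136·2.45 = 2783.2 kN·m/m
FS = M_R / M_D = 5989.3 / 2783.2 = 2.152

FS = 2.15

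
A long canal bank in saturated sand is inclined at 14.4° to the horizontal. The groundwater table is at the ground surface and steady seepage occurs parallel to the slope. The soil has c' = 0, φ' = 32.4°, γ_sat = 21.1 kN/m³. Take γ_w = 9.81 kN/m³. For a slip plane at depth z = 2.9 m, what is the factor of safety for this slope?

With seepage parallel to the slope and the water table at the surface, the effective normal stress on the slip plane uses the buoyant unit weight γ' = γ_sat − γ_w while the driving shear stress uses γ_sat:
FS = [c' + γ' z cos²β tanφ'] / [γ_sat z sinβ cosβ]
(For c' = 0 this reduces to FS = (γ'/γ_sat)·tanφ'/tanβ.)
γ' = 21.1 − 9.81 = 11.29 kN/m³
Numerator = 0.0 + 11.29·2.9·cos²14.4°·tan32.4° = 0.0 + 11.29·2.9·0.9382·0.6346 = 19.493 kPa
Denominator = 21.1·2.9·sin14.4°·cos14.4° = 21.1·2.9·0.2487·0.9686 = 14.739 kPa
FS = 19.493 / 14.739 = 1.323

FS = 1.32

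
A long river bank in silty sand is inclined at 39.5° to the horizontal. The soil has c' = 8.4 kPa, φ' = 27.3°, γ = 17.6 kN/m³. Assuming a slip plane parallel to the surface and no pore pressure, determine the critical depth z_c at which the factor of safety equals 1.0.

Setting FS = 1.00 in FS = [c' + γz cos²β tanφ'] / [γz sinβ cosβ] and solving for z:
z = c' / [γ cosβ (FS·sinβ − cosβ·tanφ')]
  = 8.4 / [17.6·cos39.5°·(1.00·sin39.5° − cos39.5°·tan27.3°)]
  = 8.4 / [17.6·0.7716·(1.00·0.6361 − 0.7716·0.5161)]
  = 8.4 / 3.2296 = 2.601 m

z_c = 2.60 m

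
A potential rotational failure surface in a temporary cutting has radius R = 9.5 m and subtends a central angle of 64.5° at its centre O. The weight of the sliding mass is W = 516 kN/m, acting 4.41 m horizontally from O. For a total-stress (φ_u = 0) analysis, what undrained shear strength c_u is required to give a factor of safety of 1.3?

FS = c_u·L_a·R / (W·d), so c_u = FS·W·d / (L_a·R).
Arc length L_a = R·θ = 9.5·(64.5°·π/180) = 9.5·1.1257 = 10.69 m
c_u = 1.3·516·4.41 / (10.69·9.5) = 2958.2 / 101.60 = 29.12 kPa

c_u = 29.1 kPa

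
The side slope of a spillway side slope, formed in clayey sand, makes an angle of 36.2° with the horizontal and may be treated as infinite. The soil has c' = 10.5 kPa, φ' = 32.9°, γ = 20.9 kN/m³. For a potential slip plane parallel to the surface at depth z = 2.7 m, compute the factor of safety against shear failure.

For an infinite slope with a slip plane parallel to the surface (no pore pressure): FS = [c' + γz cos²β tanφ'] / [γz sinβ cosβ].
γz = 20.9·2.7 = 56.43 kN/m²
Numerator = 10.5 + 56.43·cos²36.2°·tan32.9° = 10.5 + 56.43·0.6512·0.6469 = 34.272 kPa
Denominator = 56.43·sin36.2°·cos36.2° = 56.43·0.5906·0.8070 = 26.894 kPa
FS = 34.272 / 26.894 = 1.274

FS = 1.27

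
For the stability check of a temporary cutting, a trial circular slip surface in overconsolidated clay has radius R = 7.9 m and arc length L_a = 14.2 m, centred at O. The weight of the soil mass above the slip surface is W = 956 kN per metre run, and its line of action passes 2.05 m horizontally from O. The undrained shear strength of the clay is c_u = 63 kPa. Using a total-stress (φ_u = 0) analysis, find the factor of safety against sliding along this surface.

FS = 3.61

Taking moments about the centre O, the resisting moment is provided by the undrained shear strength acting along the arc:
M_R = c_u·L_a·R = 63·14.20·7.9 = 7067.3 kN·m/m
M_D = W·d = 956·2.05 = 1959.8 kN·m/m
FS = M_R / M_D = 7067.3 / 1959.8 = 3.606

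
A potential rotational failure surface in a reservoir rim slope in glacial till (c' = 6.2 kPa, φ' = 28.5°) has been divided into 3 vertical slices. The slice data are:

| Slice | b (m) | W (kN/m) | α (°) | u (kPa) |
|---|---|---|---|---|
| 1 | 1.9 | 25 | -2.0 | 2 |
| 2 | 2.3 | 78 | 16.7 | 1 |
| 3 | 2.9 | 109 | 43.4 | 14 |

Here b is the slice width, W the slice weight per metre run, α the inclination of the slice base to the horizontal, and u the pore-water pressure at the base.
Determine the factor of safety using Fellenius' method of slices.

Ordinary method of slices: FS = Σ[c'·Δl_i + (W_i cosα_i − u_i·Δl_i)·tanφ'] / Σ W_i sinα_i, with Δl_i = b_i / cosα_i.
Slice 1: Δl = 1.9/cos(-2.0°) = 1.901 m; N'_1 = 25·cos(-2.0°) − 2·1.901 = 21.2; c'Δl = 11.79; W sinα = -0.9
Slice 2: Δl = 2.3/cos16.7° = 2.401 m; N'_2 = 78·cos16.7° − 1·2.401 = 72.3; c'Δl = 14.89; W sinα = 22.4
Slice 3: Δl = 2.9/cos43.4° = 3.991 m; N'_3 = 109·cos43.4° − 14·3.991 = 23.3; c'Δl = 24.75; W sinα = 74.9
Σc'Δl = 51.4 kN/m; ΣN' = 116.8 kN/m; ΣW sinα = 96.4 kN/m
Resisting = 51.4 + 116.8·tan28.5° = 51.4 + 63.4 = 114.8 kN/m
FS = 114.8 / 96.4 = 1.191

FS = 1.19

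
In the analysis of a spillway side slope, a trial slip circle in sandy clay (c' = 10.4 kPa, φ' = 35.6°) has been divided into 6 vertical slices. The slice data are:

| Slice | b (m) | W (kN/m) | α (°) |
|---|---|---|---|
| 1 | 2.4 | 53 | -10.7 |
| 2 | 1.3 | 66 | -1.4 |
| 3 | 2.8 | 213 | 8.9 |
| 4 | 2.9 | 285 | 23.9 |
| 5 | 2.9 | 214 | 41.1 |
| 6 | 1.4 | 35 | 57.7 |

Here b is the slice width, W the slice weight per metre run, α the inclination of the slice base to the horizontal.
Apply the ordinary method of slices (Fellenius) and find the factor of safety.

Ordinary method of slices: FS = Σ[c'·Δl_i + (W_i cosα_i)·tanφ'] / Σ W_i sinα_i, with Δl_i = b_i / cosα_i.
Slice 1: Δl = 2.4/cos(-10.7°) = 2.442 m; N'_1 = 53·cos(-10.7°) = 52.1; c'Δl = 25.40; W sinα = -9.8
Slice 2: Δl = 1.3/cos(-1.4°) = 1.300 m; N'_2 = 66·cos(-1.4°) = 66.0; c'Δl = 13.52; W sinα = -1.6
Slice 3: Δl = 2.8/cos8.9° = 2.834 m; N'_3 = 213·cos8.9° = 210.4; c'Δl = 29.47; W sinα = 33.0
Slice 4: Δl = 2.9/cos23.9° = 3.172 m; N'_4 = 285·cos23.9° = 260.6; c'Δl = 32.99; W sinα = 115.5
Slice 5: Δl = 2.9/cos41.1° = 3.848 m; N'_5 = 214·cos41.1° = 161.3; c'Δl = 40.02; W sinα = 140.7
Slice 6: Δl = 1.4/cos57.7° = 2.620 m; N'_6 = 35·cos57.7° = 18.7; c'Δl = 27.25; W sinα = 29.6
Σc'Δl = 168.7 kN/m; ΣN' = 769.0 kN/m; ΣW sinα = 307.2 kN/m
Resisting = 168.7 + 769.0·tan35.6° = 168.7 + 550.6 = 719.2 kN/m
FS = 719.2 / 307.2 = 2.341

FS = 2.34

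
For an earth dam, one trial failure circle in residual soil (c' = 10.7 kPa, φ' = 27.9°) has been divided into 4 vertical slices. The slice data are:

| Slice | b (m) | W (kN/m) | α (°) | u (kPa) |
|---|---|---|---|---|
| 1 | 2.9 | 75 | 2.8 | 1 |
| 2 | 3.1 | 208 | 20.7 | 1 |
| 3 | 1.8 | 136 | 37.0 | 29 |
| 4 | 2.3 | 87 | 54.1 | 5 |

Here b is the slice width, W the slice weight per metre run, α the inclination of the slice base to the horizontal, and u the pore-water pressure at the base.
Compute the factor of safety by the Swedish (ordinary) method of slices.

Ordinary method of slices: FS = Σ[c'·Δl_i + (W_i cosα_i − u_i·Δl_i)·tanφ'] / Σ W_i sinα_i, with Δl_i = b_i / cosα_i.
Slice 1: Δl = 2.9/cos2.8° = 2.903 m; N'_1 = 75·cos2.8° − 1·2.903 = 72.0; c'Δl = 31.07; W sinα = 3.7
Slice 2: Δl = 3.1/cos20.7° = 3.314 m; N'_2 = 208·cos20.7° − 1·3.314 = 191.3; c'Δl = 35.46; W sinα = 73.5
Slice 3: Δl = 1.8/cos37.0° = 2.254 m; N'_3 = 136·cos37.0° − 29·2.254 = 43.3; c'Δl = 24.12; W sinα = 81.8
Slice 4: Δl = 2.3/cos54.1° = 3.922 m; N'_4 = 87·cos54.1° − 5·3.922 = 31.4; c'Δl = 41.97; W sinα = 70.5
Σc'Δl = 132.6 kN/m; ΣN' = 337.9 kN/m; ΣW sinα = 229.5 kN/m
Resisting = 132.6 + 337.9·tan27.9° = 132.6 + 178.9 = 311.5 kN/m
FS = 311.5 / 229.5 = 1.357

FS = 1.36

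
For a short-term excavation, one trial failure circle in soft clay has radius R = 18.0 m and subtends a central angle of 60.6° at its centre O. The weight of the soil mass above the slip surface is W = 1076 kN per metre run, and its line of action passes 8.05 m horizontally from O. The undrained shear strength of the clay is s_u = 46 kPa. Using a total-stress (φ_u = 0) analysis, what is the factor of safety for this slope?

Taking moments about the centre O, the resisting moment is provided by the undrained shear strength acting along the arc:
Arc length L_a = R·θ = 18.0·(60.6°·π/180) = 18.0·1.0577 = 19.04 m
M_R = s_u·L_a·R = 46·19.04·18.0 = 15763.5 kN·m/m
M_D = W·d = 1076·8.05 = 8661.8 kN·m/m
FS = M_R / M_D = 15763.5 / 8661.8 = 1.820

FS = 1.82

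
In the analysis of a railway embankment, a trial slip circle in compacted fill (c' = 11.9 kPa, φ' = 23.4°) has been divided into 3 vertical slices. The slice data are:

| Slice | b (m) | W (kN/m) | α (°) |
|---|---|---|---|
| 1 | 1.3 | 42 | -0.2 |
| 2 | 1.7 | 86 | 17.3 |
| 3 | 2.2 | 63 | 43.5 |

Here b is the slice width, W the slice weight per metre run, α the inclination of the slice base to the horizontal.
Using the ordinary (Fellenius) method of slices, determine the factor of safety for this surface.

Ordinary method of slices: FS = Σ[c'·Δl_i + (W_i cosα_i)·tanφ'] / Σ W_i sinα_i, with Δl_i = b_i / cosα_i.
Slice 1: Δl = 1.3/cos(-0.2°) = 1.300 m; N'_1 = 42·cos(-0.2°) = 42.0; c'Δl = 15.47; W sinα = -0.1
Slice 2: Δl = 1.7/cos17.3° = 1.781 m; N'_2 = 86·cos17.3° = 82.1; c'Δl = 21.19; W sinα = 25.6
Slice 3: Δl = 2.2/cos43.5° = 3.033 m; N'_3 = 63·cos43.5° = 45.7; c'Δl = 36.09; W sinα = 43.4
Σc'Δl = 72.8 kN/m; ΣN' = 169.8 kN/m; ΣW sinα = 68.8 kN/m
Resisting = 72.8 + 169.8·tan23.4° = 72.8 + 73.5 = 146.2 kN/m
FS = 146.2 / 68.8 = 2.126

FS = 2.13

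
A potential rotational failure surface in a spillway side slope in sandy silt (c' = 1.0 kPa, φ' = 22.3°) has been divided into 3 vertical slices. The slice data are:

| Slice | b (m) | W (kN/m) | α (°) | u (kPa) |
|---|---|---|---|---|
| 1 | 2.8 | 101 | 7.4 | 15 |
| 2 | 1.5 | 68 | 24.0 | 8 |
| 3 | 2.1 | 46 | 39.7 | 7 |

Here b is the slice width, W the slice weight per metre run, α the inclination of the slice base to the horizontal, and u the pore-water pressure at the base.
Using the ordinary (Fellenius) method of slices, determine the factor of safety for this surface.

FS = 0.82

Ordinary method of slices: FS = Σ[c'·Δl_i + (W_i cosα_i − u_i·Δl_i)·tanφ'] / Σ W_i sinα_i, with Δl_i = b_i / cosα_i.
Slice 1: Δl = 2.8/cos7.4° = 2.824 m; N'_1 = 101·cos7.4° − 15·2.824 = 57.8; c'Δl = 2.82; W sinα = 13.0
Slice 2: Δl = 1.5/cos24.0° = 1.642 m; N'_2 = 68·cos24.0° − 8·1.642 = 49.0; c'Δl = 1.64; W sinα = 27.7
Slice 3: Δl = 2.1/cos39.7° = 2.729 m; N'_3 = 46·cos39.7° − 7·2.729 = 16.3; c'Δl = 2.73; W sinα = 29.4
Σc'Δl = 7.2 kN/m; ΣN' = 123.1 kN/m; ΣW sinα = 70.0 kN/m
Resisting = 7.2 + 123.1·tan22.3° = 7.2 + 50.5 = 57.7 kN/m
FS = 57.7 / 70.0 = 0.823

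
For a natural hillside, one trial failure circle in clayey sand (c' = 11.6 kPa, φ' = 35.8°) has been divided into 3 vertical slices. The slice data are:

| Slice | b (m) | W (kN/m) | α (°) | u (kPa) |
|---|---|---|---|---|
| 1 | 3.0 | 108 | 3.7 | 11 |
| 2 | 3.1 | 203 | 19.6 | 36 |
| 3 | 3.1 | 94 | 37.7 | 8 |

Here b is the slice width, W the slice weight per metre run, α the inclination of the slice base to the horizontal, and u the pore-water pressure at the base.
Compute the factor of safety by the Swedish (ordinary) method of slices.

Ordinary method of slices: FS = Σ[c'·Δl_i + (W_i cosα_i − u_i·Δl_i)·tanφ'] / Σ W_i sinα_i, with Δl_i = b_i / cosα_i.
Slice 1: Δl = 3.0/cos3.7° = 3.006 m; N'_1 = 108·cos3.7° − 11·3.006 = 74.7; c'Δl = 34.87; W sinα = 7.0
Slice 2: Δl = 3.1/cos19.6° = 3.291 m; N'_2 = 203·cos19.6° − 36·3.291 = 72.8; c'Δl = 38.17; W sinα = 68.1
Slice 3: Δl = 3.1/cos37.7° = 3.918 m; N'_3 = 94·cos37.7° − 8·3.918 = 43.0; c'Δl = 45.45; W sinα = 57.5
Σc'Δl = 118.5 kN/m; ΣN' = 190.5 kN/m; ΣW sinα = 132.5 kN/m
Resisting = 118.5 + 190.5·tan35.8° = 118.5 + 137.4 = 255.9 kN/m
FS = 255.9 / 132.5 = 1.931

FS = 1.93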